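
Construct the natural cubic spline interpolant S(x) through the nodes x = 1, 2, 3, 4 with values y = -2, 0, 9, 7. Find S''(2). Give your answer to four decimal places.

Let M_i = S''(x_i). Step sizes h_i = 1, 1, 1; slopes of the chords Δ_i = (y_(i+1) - y_i)/h_i = 2, 9, -2.
  1·M_0 + 4·M_1 + 1·M_2 = 6(Δ_1 - Δ_0) = 42
  1·M_1 + 4·M_2 + 1·M_3 = 6(Δ_2 - Δ_1) = -66
Natural end conditions: M_0 = M_3 = 0.
Hence M_0 = 0, M_1 = 78/5, M_2 = -102/5, M_3 = 0.

15.6000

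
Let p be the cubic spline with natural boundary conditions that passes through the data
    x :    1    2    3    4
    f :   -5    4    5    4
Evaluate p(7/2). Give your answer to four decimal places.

4.5000

Put m_i = p'' at the i-th knot. Here h = (1, 1, 1) and Δ = (9, 1, -1), so the interior equations h_(i-1)·m_(i-1) + 2(h_(i-1)+h_i)·m_i + h_i·m_(i+1) = 6(Δ_i − Δ_(i-1)) read
  1·m_0 + 4·m_1 + 1·m_2 = 6(Δ_1 - Δ_0) = -48
  1·m_1 + 4·m_2 + 1·m_3 = 6(Δ_2 - Δ_1) = -12
Natural end conditions: m_0 = m_3 = 0.
Solving: m_0 = 0, m_1 = -12, m_2 = 0, m_3 = 0.
On [3, 4], p(x) = 5 - 1·(x - 3) + 0·(x - 3)² + 0·(x - 3)³.
With (x - 3) = 1/2: p(7/2) = 9/2.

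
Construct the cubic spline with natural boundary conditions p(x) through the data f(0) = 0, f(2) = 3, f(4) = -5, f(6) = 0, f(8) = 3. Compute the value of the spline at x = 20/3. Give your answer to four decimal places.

With M_i denoting the second derivative at x_i, h_i = 2, 2, 2, 2, and Δ_i = (y_(i+1) − y_i)/h_i = 3/2, -4, 5/2, 3/2:
  2·M_0 + 8·M_1 + 2·M_2 = 6(Δ_1 - Δ_0) = -33
  2·M_1 + 8·M_2 + 2·M_3 = 6(Δ_2 - Δ_1) = 39
  2·M_2 + 8·M_3 + 2·M_4 = 6(Δ_3 - Δ_2) = -6
Natural end conditions: M_0 = M_4 = 0.
Solving: M_0 = 0, M_1 = -657/112, M_2 = 195/28, M_3 = -279/112, M_4 = 0.
On [6, 8], p(x) = 0 + 177/56·(x - 6) - 279/224·(x - 6)² + 93/448·(x - 6)³.
With (x - 6) = 2/3: p(20/3) = 407/252.

1.6151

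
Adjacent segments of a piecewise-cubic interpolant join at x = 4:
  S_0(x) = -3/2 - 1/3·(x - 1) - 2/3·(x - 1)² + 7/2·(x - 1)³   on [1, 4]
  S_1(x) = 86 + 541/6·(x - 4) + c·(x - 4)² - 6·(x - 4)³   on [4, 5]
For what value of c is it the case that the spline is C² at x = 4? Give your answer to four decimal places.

30.8333

S_0''(x) = -4/3 + 21·(x - 1), so S_0''(4) = 185/3. On the right, S_1''(4) = 2c, so c = 185/6.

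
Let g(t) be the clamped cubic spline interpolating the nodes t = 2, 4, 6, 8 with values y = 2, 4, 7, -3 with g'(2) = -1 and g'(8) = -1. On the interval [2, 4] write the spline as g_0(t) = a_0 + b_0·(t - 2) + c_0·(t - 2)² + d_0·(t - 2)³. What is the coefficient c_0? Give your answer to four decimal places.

Write σ_i for g''(x_i). With h_i = 2, 2, 2 and divided differences Δ_i = 1, 3/2, -5, the continuity of g' gives the tridiagonal system
  2·σ_0 + 8·σ_1 + 2·σ_2 = 6(Δ_1 - Δ_0) = 3
  2·σ_1 + 8·σ_2 + 2·σ_3 = 6(Δ_2 - Δ_1) = -39
Clamped end conditions give two more equations: 2h_0·σ_0 + h_0·σ_1 = 6(Δ_0 - g'(2)) = 12 and h_2·σ_2 + 2h_2·σ_3 = 6(g'(8) - Δ_2) = 24.
Forward elimination and back-substitution give σ_0 = 21/10, σ_1 = 9/5, σ_2 = -39/5, σ_3 = 99/10.
On [2, 4], with g_0(t) = a_0 + b_0·(t - 2) + c_0·(t - 2)² + d_0·(t - 2)³: c_0 = σ_0/2 = 21/20, d_0 = (σ_1 - σ_0)/(6h_0) = -1/40, b_0 = Δ_0 - h_0(2σ_0 + σ_1)/6 = -1.

1.0500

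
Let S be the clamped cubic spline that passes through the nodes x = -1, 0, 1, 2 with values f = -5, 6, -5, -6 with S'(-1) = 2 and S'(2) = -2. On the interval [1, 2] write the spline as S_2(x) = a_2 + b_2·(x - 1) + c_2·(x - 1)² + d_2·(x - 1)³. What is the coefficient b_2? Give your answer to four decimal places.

-8.9333

Write M_i for S''(x_i). With h_i = 1, 1, 1 and divided differences Δ_i = 11, -11, -1, the continuity of S' gives the tridiagonal system
  1·M_0 + 4·M_1 + 1·M_2 = 6(Δ_1 - Δ_0) = -132
  1·M_1 + 4·M_2 + 1·M_3 = 6(Δ_2 - Δ_1) = 60
Clamped end conditions give two more equations: 2h_0·M_0 + h_0·M_1 = 6(Δ_0 - S'(-1)) = 54 and h_2·M_2 + 2h_2·M_3 = 6(S'(2) - Δ_2) = -6.
Solving: M_0 = 818/15, M_1 = -826/15, M_2 = 506/15, M_3 = -298/15.
On [1, 2], with S_2(x) = a_2 + b_2·(x - 1) + c_2·(x - 1)² + d_2·(x - 1)³: c_2 = M_2/2 = 253/15, d_2 = (M_3 - M_2)/(6h_2) = -134/15, b_2 = Δ_2 - h_2(2M_2 + M_3)/6 = -134/15.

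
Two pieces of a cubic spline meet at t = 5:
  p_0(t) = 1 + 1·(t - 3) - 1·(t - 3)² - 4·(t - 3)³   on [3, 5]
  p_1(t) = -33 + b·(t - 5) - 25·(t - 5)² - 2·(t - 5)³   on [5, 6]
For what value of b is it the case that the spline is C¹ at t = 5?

-51

p_0'(t) = 1 - 2·(t - 3) - 12·(t - 3)², so p_0'(5) = -51. On the right, p_1'(5) = b, so b = -51.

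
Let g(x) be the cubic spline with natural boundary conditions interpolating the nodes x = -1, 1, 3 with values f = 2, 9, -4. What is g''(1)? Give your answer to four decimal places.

-7.5000

Put M_i = g'' at the i-th knot. Here h = (2, 2) and Δ = (7/2, -13/2), so the interior equations h_(i-1)·M_(i-1) + 2(h_(i-1)+h_i)·M_i + h_i·M_(i+1) = 6(Δ_i − Δ_(i-1)) read
  2·M_0 + 8·M_1 + 2·M_2 = 6(Δ_1 - Δ_0) = -60
Natural end conditions: M_0 = M_2 = 0.
Solving the tridiagonal system: M_0 = 0, M_1 = -15/2, M_2 = 0.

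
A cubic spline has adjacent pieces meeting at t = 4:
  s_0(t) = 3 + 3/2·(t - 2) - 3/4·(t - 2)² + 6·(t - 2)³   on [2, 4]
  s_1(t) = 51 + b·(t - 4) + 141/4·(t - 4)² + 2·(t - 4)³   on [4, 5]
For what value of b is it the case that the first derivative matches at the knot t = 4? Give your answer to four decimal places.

70.5000

s_0'(t) = 3/2 - 3/2·(t - 2) + 18·(t - 2)², so s_0'(4) = 141/2. On the right, s_1'(4) = b, so b = 141/2.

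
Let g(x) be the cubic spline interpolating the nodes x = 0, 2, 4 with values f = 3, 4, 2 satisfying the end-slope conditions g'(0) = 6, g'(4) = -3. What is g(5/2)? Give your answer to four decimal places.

Let M_i = g''(x_i). Step sizes h_i = 2, 2; slopes of the chords Δ_i = (y_(i+1) - y_i)/h_i = 1/2, -1.
  2·M_0 + 8·M_1 + 2·M_2 = 6(Δ_1 - Δ_0) = -9
Clamped end conditions give two more equations: 2h_0·M_0 + h_0·M_1 = 6(Δ_0 - g'(0)) = -33 and h_1·M_1 + 2h_1·M_2 = 6(g'(4) - Δ_1) = -12.
Forward elimination and back-substitution give M_0 = -75/8, M_1 = 9/4, M_2 = -33/8.
On [2, 4], g(x) = 4 - 9/8·(x - 2) + 9/8·(x - 2)² - 17/32·(x - 2)³.
With (x - 2) = 1/2: g(5/2) = 935/256.

3.6523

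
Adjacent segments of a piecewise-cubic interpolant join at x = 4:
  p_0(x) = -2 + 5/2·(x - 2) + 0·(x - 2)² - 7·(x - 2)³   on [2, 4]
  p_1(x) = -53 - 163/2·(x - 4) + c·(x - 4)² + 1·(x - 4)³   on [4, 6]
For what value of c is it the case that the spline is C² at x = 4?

-42

p_0''(x) = 0 - 42·(x - 2), so p_0''(4) = -84. On the right, p_1''(4) = 2c, so c = -42.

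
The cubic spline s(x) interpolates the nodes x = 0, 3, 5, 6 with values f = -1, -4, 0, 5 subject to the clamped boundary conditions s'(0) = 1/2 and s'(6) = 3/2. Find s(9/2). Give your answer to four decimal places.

Put m_i = s'' at the i-th knot. Here h = (3, 2, 1) and Δ = (-1, 2, 5), so the interior equations h_(i-1)·m_(i-1) + 2(h_(i-1)+h_i)·m_i + h_i·m_(i+1) = 6(Δ_i − Δ_(i-1)) read
  3·m_0 + 10·m_1 + 2·m_2 = 6(Δ_1 - Δ_0) = 18
  2·m_1 + 6·m_2 + 1·m_3 = 6(Δ_2 - Δ_1) = 18
Clamped end conditions give two more equations: 2h_0·m_0 + h_0·m_1 = 6(Δ_0 - s'(0)) = -9 and h_2·m_2 + 2h_2·m_3 = 6(s'(6) - Δ_2) = -21.
Forward elimination and back-substitution give m_0 = -130/57, m_1 = 89/57, m_2 = 263/57, m_3 = -730/57.
On [3, 5], s(x) = -4 - 11/19·(x - 3) + 89/114·(x - 3)² + 29/114·(x - 3)³.
With (x - 3) = 3/2: s(9/2) = -685/304.

-2.2533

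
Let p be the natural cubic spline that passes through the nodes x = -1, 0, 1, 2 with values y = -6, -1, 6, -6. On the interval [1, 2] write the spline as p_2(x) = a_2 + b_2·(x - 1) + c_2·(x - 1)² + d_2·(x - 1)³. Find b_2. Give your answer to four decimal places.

-1.6000

With M_i denoting the second derivative at x_i, h_i = 1, 1, 1, and Δ_i = (y_(i+1) − y_i)/h_i = 5, 7, -12:
  1·M_0 + 4·M_1 + 1·M_2 = 6(Δ_1 - Δ_0) = 12
  1·M_1 + 4·M_2 + 1·M_3 = 6(Δ_2 - Δ_1) = -114
Natural end conditions: M_0 = M_3 = 0.
Forward elimination and back-substitution give M_0 = 0, M_1 = 54/5, M_2 = -156/5, M_3 = 0.
On [1, 2], with p_2(x) = a_2 + b_2·(x - 1) + c_2·(x - 1)² + d_2·(x - 1)³: c_2 = M_2/2 = -78/5, d_2 = (M_3 - M_2)/(6h_2) = 26/5, b_2 = Δ_2 - h_2(2M_2 + M_3)/6 = -8/5.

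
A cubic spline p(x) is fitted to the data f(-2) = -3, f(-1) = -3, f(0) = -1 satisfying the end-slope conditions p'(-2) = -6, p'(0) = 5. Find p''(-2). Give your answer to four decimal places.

Write M_i for p''(x_i). With h_i = 1, 1 and divided differences Δ_i = 0, 2, the continuity of p' gives the tridiagonal system
  1·M_0 + 4·M_1 + 1·M_2 = 6(Δ_1 - Δ_0) = 12
Clamped end conditions give two more equations: 2h_0·M_0 + h_0·M_1 = 6(Δ_0 - p'(-2)) = 36 and h_1·M_1 + 2h_1·M_2 = 6(p'(0) - Δ_1) = 18.
Hence M_0 = 41/2, M_1 = -5, M_2 = 23/2.

20.5000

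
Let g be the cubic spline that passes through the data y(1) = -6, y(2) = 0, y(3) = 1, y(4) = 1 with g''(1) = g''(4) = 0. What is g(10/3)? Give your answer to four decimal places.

Write M_i for g''(x_i). With h_i = 1, 1, 1 and divided differences Δ_i = 6, 1, 0, the continuity of g' gives the tridiagonal system
  1·M_0 + 4·M_1 + 1·M_2 = 6(Δ_1 - Δ_0) = -30
  1·M_1 + 4·M_2 + 1·M_3 = 6(Δ_2 - Δ_1) = -6
Natural end conditions: M_0 = M_3 = 0.
Solving: M_0 = 0, M_1 = -38/5, M_2 = 2/5, M_3 = 0.
On [3, 4], g(x) = 1 - 2/15·(x - 3) + 1/5·(x - 3)² - 1/15·(x - 3)³.
With (x - 3) = 1/3: g(10/3) = 79/81.

0.9753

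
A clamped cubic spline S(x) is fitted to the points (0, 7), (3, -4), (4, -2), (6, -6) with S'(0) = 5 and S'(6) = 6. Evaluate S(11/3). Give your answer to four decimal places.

Let M_i = S''(x_i). Step sizes h_i = 3, 1, 2; slopes of the chords Δ_i = (y_(i+1) - y_i)/h_i = -11/3, 2, -2.
  3·M_0 + 8·M_1 + 1·M_2 = 6(Δ_1 - Δ_0) = 34
  1·M_1 + 6·M_2 + 2·M_3 = 6(Δ_2 - Δ_1) = -24
Clamped end conditions give two more equations: 2h_0·M_0 + h_0·M_1 = 6(Δ_0 - S'(0)) = -52 and h_2·M_2 + 2h_2·M_3 = 6(S'(6) - Δ_2) = 48.
Solving: M_0 = -298/21, M_1 = 232/21, M_2 = -248/21, M_3 = 376/21.
On [3, 4], S(x) = -4 + 2/7·(x - 3) + 116/21·(x - 3)² - 80/21·(x - 3)³.
With (x - 3) = 2/3: S(11/3) = -1408/567.

-2.4832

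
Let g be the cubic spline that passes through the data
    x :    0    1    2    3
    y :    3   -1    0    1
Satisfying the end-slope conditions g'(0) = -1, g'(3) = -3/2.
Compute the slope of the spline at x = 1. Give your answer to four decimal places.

With M_i denoting the second derivative at x_i, h_i = 1, 1, 1, and Δ_i = (y_(i+1) − y_i)/h_i = -4, 1, 1:
  1·M_0 + 4·M_1 + 1·M_2 = 6(Δ_1 - Δ_0) = 30
  1·M_1 + 4·M_2 + 1·M_3 = 6(Δ_2 - Δ_1) = 0
Clamped end conditions give two more equations: 2h_0·M_0 + h_0·M_1 = 6(Δ_0 - g'(0)) = -18 and h_2·M_2 + 2h_2·M_3 = 6(g'(3) - Δ_2) = -15.
Solving the tridiagonal system: M_0 = -221/15, M_1 = 172/15, M_2 = -17/15, M_3 = -104/15.
On [1, 2], g'(x) = b_1 + 2c_1·(x - 1) + 3d_1·(x - 1)² with b_1 = Δ_1 - h_1(2M_1 + M_2)/6 = -79/30, c_1 = M_1/2 = 86/15, d_1 = (M_2 - M_1)/(6h_1) = -21/10. So g'(1) = -79/30.

-2.6333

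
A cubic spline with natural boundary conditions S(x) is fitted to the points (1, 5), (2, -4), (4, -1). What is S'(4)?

Write m_i for S''(x_i). With h_i = 1, 2 and divided differences Δ_i = -9, 3/2, the continuity of S' gives the tridiagonal system
  1·m_0 + 6·m_1 + 2·m_2 = 6(Δ_1 - Δ_0) = 63
Natural end conditions: m_0 = m_2 = 0.
Solving the tridiagonal system: m_0 = 0, m_1 = 21/2, m_2 = 0.
On [2, 4], S'(x) = b_1 + 2c_1·(x - 2) + 3d_1·(x - 2)² with b_1 = Δ_1 - h_1(2m_1 + m_2)/6 = -11/2, c_1 = m_1/2 = 21/4, d_1 = (m_2 - m_1)/(6h_1) = -7/8. So S'(4) = 5.

5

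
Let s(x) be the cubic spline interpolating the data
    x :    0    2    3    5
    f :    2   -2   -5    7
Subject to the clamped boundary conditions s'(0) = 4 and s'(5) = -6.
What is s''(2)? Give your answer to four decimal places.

Write M_i for s''(x_i). With h_i = 2, 1, 2 and divided differences Δ_i = -2, -3, 6, the continuity of s' gives the tridiagonal system
  2·M_0 + 6·M_1 + 1·M_2 = 6(Δ_1 - Δ_0) = -6
  1·M_1 + 6·M_2 + 2·M_3 = 6(Δ_2 - Δ_1) = 54
Clamped end conditions give two more equations: 2h_0·M_0 + h_0·M_1 = 6(Δ_0 - s'(0)) = -36 and h_2·M_2 + 2h_2·M_3 = 6(s'(5) - Δ_2) = -72.
Solving: M_0 = -67/8, M_1 = -5/4, M_2 = 73/4, M_3 = -217/8.

-1.2500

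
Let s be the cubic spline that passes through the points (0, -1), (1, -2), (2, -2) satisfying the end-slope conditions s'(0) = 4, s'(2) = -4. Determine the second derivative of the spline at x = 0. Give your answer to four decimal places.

With M_i denoting the second derivative at x_i, h_i = 1, 1, and Δ_i = (y_(i+1) − y_i)/h_i = -1, 0:
  1·M_0 + 4·M_1 + 1·M_2 = 6(Δ_1 - Δ_0) = 6
Clamped end conditions give two more equations: 2h_0·M_0 + h_0·M_1 = 6(Δ_0 - s'(0)) = -30 and h_1·M_1 + 2h_1·M_2 = 6(s'(2) - Δ_1) = -24.
Solving the tridiagonal system: M_0 = -41/2, M_1 = 11, M_2 = -35/2.

-20.5000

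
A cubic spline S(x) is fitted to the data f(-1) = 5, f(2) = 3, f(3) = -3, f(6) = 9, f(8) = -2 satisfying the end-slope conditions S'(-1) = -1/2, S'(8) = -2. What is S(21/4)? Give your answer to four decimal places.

Write M_i for S''(x_i). With h_i = 3, 1, 3, 2 and divided differences Δ_i = -2/3, -6, 4, -11/2, the continuity of S' gives the tridiagonal system
  3·M_0 + 8·M_1 + 1·M_2 = 6(Δ_1 - Δ_0) = -32
  1·M_1 + 8·M_2 + 3·M_3 = 6(Δ_2 - Δ_1) = 60
  3·M_2 + 10·M_3 + 2·M_4 = 6(Δ_3 - Δ_2) = -57
Clamped end conditions give two more equations: 2h_0·M_0 + h_0·M_1 = 6(Δ_0 - S'(-1)) = -1 and h_3·M_3 + 2h_3·M_4 = 6(S'(8) - Δ_3) = 21.
Hence M_0 = 1729/534, M_1 = -606/89, M_2 = 2271/178, M_3 = -1046/89, M_4 = 3961/356.
On [3, 6], S(x) = -3 - 513/178·(x - 3) + 2271/356·(x - 3)² - 4363/3204·(x - 3)³.
With (x - 3) = 9/4: S(21/4) = 166305/22784.

7.2992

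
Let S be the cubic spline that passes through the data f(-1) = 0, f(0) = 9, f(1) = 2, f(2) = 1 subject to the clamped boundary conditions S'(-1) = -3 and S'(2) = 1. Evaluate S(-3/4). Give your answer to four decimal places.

0.7938

Put M_i = S'' at the i-th knot. Here h = (1, 1, 1) and Δ = (9, -7, -1), so the interior equations h_(i-1)·M_(i-1) + 2(h_(i-1)+h_i)·M_i + h_i·M_(i+1) = 6(Δ_i − Δ_(i-1)) read
  1·M_0 + 4·M_1 + 1·M_2 = 6(Δ_1 - Δ_0) = -96
  1·M_1 + 4·M_2 + 1·M_3 = 6(Δ_2 - Δ_1) = 36
Clamped end conditions give two more equations: 2h_0·M_0 + h_0·M_1 = 6(Δ_0 - S'(-1)) = 72 and h_2·M_2 + 2h_2·M_3 = 6(S'(2) - Δ_2) = 12.
Solving: M_0 = 868/15, M_1 = -656/15, M_2 = 316/15, M_3 = -68/15.
On [-1, 0], S(t) = 0 - 3·(t + 1) + 434/15·(t + 1)² - 254/15·(t + 1)³.
With (t + 1) = 1/4: S(-3/4) = 127/160.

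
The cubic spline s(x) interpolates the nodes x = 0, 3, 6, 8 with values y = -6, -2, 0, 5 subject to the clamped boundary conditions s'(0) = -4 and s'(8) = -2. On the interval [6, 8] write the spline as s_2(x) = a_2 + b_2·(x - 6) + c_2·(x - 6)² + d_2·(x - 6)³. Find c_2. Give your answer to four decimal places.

1.8553

Put M_i = s'' at the i-th knot. Here h = (3, 3, 2) and Δ = (4/3, 2/3, 5/2), so the interior equations h_(i-1)·M_(i-1) + 2(h_(i-1)+h_i)·M_i + h_i·M_(i+1) = 6(Δ_i − Δ_(i-1)) read
  3·M_0 + 12·M_1 + 3·M_2 = 6(Δ_1 - Δ_0) = -4
  3·M_1 + 10·M_2 + 2·M_3 = 6(Δ_2 - Δ_1) = 11
Clamped end conditions give two more equations: 2h_0·M_0 + h_0·M_1 = 6(Δ_0 - s'(0)) = 32 and h_2·M_2 + 2h_2·M_3 = 6(s'(8) - Δ_2) = -27.
Solving: M_0 = 259/38, M_1 = -169/57, M_2 = 141/38, M_3 = -327/38.
On [6, 8], with s_2(x) = a_2 + b_2·(x - 6) + c_2·(x - 6)² + d_2·(x - 6)³: c_2 = M_2/2 = 141/76, d_2 = (M_3 - M_2)/(6h_2) = -39/38, b_2 = Δ_2 - h_2(2M_2 + M_3)/6 = 55/19.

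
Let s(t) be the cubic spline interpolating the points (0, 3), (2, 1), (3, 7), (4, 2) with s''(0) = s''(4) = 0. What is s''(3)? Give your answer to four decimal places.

Write M_i for s''(x_i). With h_i = 2, 1, 1 and divided differences Δ_i = -1, 6, -5, the continuity of s' gives the tridiagonal system
  2·M_0 + 6·M_1 + 1·M_2 = 6(Δ_1 - Δ_0) = 42
  1·M_1 + 4·M_2 + 1·M_3 = 6(Δ_2 - Δ_1) = -66
Natural end conditions: M_0 = M_3 = 0.
Forward elimination and back-substitution give M_0 = 0, M_1 = 234/23, M_2 = -438/23, M_3 = 0.

-19.0435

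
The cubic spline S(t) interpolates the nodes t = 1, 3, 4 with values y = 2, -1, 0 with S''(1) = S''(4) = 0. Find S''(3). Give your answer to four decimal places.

2.5000

With m_i denoting the second derivative at x_i, h_i = 2, 1, and Δ_i = (y_(i+1) − y_i)/h_i = -3/2, 1:
  2·m_0 + 6·m_1 + 1·m_2 = 6(Δ_1 - Δ_0) = 15
Natural end conditions: m_0 = m_2 = 0.
Forward elimination and back-substitution give m_0 = 0, m_1 = 5/2, m_2 = 0.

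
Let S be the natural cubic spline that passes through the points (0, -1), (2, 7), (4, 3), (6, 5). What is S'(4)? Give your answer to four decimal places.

-1.4000

Write σ_i for S''(x_i). With h_i = 2, 2, 2 and divided differences Δ_i = 4, -2, 1, the continuity of S' gives the tridiagonal system
  2·σ_0 + 8·σ_1 + 2·σ_2 = 6(Δ_1 - Δ_0) = -36
  2·σ_1 + 8·σ_2 + 2·σ_3 = 6(Δ_2 - Δ_1) = 18
Natural end conditions: σ_0 = σ_3 = 0.
Hence σ_0 = 0, σ_1 = -27/5, σ_2 = 18/5, σ_3 = 0.
On [4, 6], S'(x) = b_2 + 2c_2·(x - 4) + 3d_2·(x - 4)² with b_2 = Δ_2 - h_2(2σ_2 + σ_3)/6 = -7/5, c_2 = σ_2/2 = 9/5, d_2 = (σ_3 - σ_2)/(6h_2) = -3/10. So S'(4) = -7/5.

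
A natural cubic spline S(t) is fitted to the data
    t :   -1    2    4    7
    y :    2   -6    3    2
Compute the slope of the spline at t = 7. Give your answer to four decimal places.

Write m_i for S''(x_i). With h_i = 3, 2, 3 and divided differences Δ_i = -8/3, 9/2, -1/3, the continuity of S' gives the tridiagonal system
  3·m_0 + 10·m_1 + 2·m_2 = 6(Δ_1 - Δ_0) = 43
  2·m_1 + 10·m_2 + 3·m_3 = 6(Δ_2 - Δ_1) = -29
Natural end conditions: m_0 = m_3 = 0.
Hence m_0 = 0, m_1 = 61/12, m_2 = -47/12, m_3 = 0.
On [4, 7], S'(t) = b_2 + 2c_2·(t - 4) + 3d_2·(t - 4)² with b_2 = Δ_2 - h_2(2m_2 + m_3)/6 = 43/12, c_2 = m_2/2 = -47/24, d_2 = (m_3 - m_2)/(6h_2) = 47/216. So S'(7) = -55/24.

-2.2917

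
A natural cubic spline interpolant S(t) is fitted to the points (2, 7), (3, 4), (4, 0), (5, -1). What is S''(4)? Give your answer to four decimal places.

Write m_i for S''(x_i). With h_i = 1, 1, 1 and divided differences Δ_i = -3, -4, -1, the continuity of S' gives the tridiagonal system
  1·m_0 + 4·m_1 + 1·m_2 = 6(Δ_1 - Δ_0) = -6
  1·m_1 + 4·m_2 + 1·m_3 = 6(Δ_2 - Δ_1) = 18
Natural end conditions: m_0 = m_3 = 0.
Solving the tridiagonal system: m_0 = 0, m_1 = -14/5, m_2 = 26/5, m_3 = 0.

5.2000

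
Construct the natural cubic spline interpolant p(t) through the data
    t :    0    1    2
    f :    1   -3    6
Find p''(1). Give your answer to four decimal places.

Let M_i = p''(x_i). Step sizes h_i = 1, 1; slopes of the chords Δ_i = (y_(i+1) - y_i)/h_i = -4, 9.
  1·M_0 + 4·M_1 + 1·M_2 = 6(Δ_1 - Δ_0) = 78
Natural end conditions: M_0 = M_2 = 0.
Forward elimination and back-substitution give M_0 = 0, M_1 = 39/2, M_2 = 0.

19.5000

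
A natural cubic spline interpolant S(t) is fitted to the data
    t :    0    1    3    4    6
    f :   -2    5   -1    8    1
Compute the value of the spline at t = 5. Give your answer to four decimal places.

8.4677

Let m_i = S''(x_i). Step sizes h_i = 1, 2, 1, 2; slopes of the chords Δ_i = (y_(i+1) - y_i)/h_i = 7, -3, 9, -7/2.
  1·m_0 + 6·m_1 + 2·m_2 = 6(Δ_1 - Δ_0) = -60
  2·m_1 + 6·m_2 + 1·m_3 = 6(Δ_2 - Δ_1) = 72
  1·m_2 + 6·m_3 + 2·m_4 = 6(Δ_3 - Δ_2) = -75
Natural end conditions: m_0 = m_4 = 0.
Solving the tridiagonal system: m_0 = 0, m_1 = -519/31, m_2 = 627/31, m_3 = -492/31, m_4 = 0.
On [4, 6], S(t) = 8 + 439/62·(t - 4) - 246/31·(t - 4)² + 41/31·(t - 4)³.
With (t - 4) = 1: S(5) = 525/62.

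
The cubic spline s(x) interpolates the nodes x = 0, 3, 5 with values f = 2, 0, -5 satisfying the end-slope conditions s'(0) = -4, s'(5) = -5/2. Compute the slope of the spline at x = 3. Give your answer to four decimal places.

Let M_i = s''(x_i). Step sizes h_i = 3, 2; slopes of the chords Δ_i = (y_(i+1) - y_i)/h_i = -2/3, -5/2.
  3·M_0 + 10·M_1 + 2·M_2 = 6(Δ_1 - Δ_0) = -11
Clamped end conditions give two more equations: 2h_0·M_0 + h_0·M_1 = 6(Δ_0 - s'(0)) = 20 and h_1·M_1 + 2h_1·M_2 = 6(s'(5) - Δ_1) = 0.
Forward elimination and back-substitution give M_0 = 71/15, M_1 = -14/5, M_2 = 7/5.
On [3, 5], s'(x) = b_1 + 2c_1·(x - 3) + 3d_1·(x - 3)² with b_1 = Δ_1 - h_1(2M_1 + M_2)/6 = -11/10, c_1 = M_1/2 = -7/5, d_1 = (M_2 - M_1)/(6h_1) = 7/20. So s'(3) = -11/10.

-1.1000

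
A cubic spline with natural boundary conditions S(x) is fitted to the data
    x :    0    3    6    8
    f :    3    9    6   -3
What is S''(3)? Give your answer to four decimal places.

Put σ_i = S'' at the i-th knot. Here h = (3, 3, 2) and Δ = (2, -1, -9/2), so the interior equations h_(i-1)·σ_(i-1) + 2(h_(i-1)+h_i)·σ_i + h_i·σ_(i+1) = 6(Δ_i − Δ_(i-1)) read
  3·σ_0 + 12·σ_1 + 3·σ_2 = 6(Δ_1 - Δ_0) = -18
  3·σ_1 + 10·σ_2 + 2·σ_3 = 6(Δ_2 - Δ_1) = -21
Natural end conditions: σ_0 = σ_3 = 0.
Hence σ_0 = 0, σ_1 = -39/37, σ_2 = -66/37, σ_3 = 0.

-1.0541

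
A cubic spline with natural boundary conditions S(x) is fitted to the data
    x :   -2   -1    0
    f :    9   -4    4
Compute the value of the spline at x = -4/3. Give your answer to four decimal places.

-1.6111

Write σ_i for S''(x_i). With h_i = 1, 1 and divided differences Δ_i = -13, 8, the continuity of S' gives the tridiagonal system
  1·σ_0 + 4·σ_1 + 1·σ_2 = 6(Δ_1 - Δ_0) = 126
Natural end conditions: σ_0 = σ_2 = 0.
Forward elimination and back-substitution give σ_0 = 0, σ_1 = 63/2, σ_2 = 0.
On [-2, -1], S(x) = 9 - 73/4·(x + 2) + 0·(x + 2)² + 21/4·(x + 2)³.
With (x + 2) = 2/3: S(-4/3) = -29/18.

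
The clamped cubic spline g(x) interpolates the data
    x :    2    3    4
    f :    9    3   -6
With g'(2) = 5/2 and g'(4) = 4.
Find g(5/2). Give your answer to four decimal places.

Write m_i for g''(x_i). With h_i = 1, 1 and divided differences Δ_i = -6, -9, the continuity of g' gives the tridiagonal system
  1·m_0 + 4·m_1 + 1·m_2 = 6(Δ_1 - Δ_0) = -18
Clamped end conditions give two more equations: 2h_0·m_0 + h_0·m_1 = 6(Δ_0 - g'(2)) = -51 and h_1·m_1 + 2h_1·m_2 = 6(g'(4) - Δ_1) = 78.
Forward elimination and back-substitution give m_0 = -81/4, m_1 = -21/2, m_2 = 177/4.
On [2, 3], g(x) = 9 + 5/2·(x - 2) - 81/8·(x - 2)² + 13/8·(x - 2)³.
With (x - 2) = 1/2: g(5/2) = 507/64.

7.9219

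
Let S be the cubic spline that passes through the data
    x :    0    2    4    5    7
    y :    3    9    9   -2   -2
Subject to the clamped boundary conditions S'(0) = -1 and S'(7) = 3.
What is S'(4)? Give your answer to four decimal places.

-8.9508

Put M_i = S'' at the i-th knot. Here h = (2, 2, 1, 2) and Δ = (3, 0, -11, 0), so the interior equations h_(i-1)·M_(i-1) + 2(h_(i-1)+h_i)·M_i + h_i·M_(i+1) = 6(Δ_i − Δ_(i-1)) read
  2·M_0 + 8·M_1 + 2·M_2 = 6(Δ_1 - Δ_0) = -18
  2·M_1 + 6·M_2 + 1·M_3 = 6(Δ_2 - Δ_1) = -66
  1·M_2 + 6·M_3 + 2·M_4 = 6(Δ_3 - Δ_2) = 66
Clamped end conditions give two more equations: 2h_0·M_0 + h_0·M_1 = 6(Δ_0 - S'(0)) = 24 and h_3·M_3 + 2h_3·M_4 = 6(S'(7) - Δ_3) = 18.
Forward elimination and back-substitution give M_0 = 382/61, M_1 = -32/61, M_2 = -803/61, M_3 = 856/61, M_4 = -307/122.
On [4, 5], S'(x) = b_2 + 2c_2·(x - 4) + 3d_2·(x - 4)² with b_2 = Δ_2 - h_2(2M_2 + M_3)/6 = -546/61, c_2 = M_2/2 = -803/122, d_2 = (M_3 - M_2)/(6h_2) = 553/122. So S'(4) = -546/61.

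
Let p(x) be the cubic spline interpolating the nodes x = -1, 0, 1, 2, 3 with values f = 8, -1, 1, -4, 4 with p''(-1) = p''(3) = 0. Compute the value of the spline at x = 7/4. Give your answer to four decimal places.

Write M_i for p''(x_i). With h_i = 1, 1, 1, 1 and divided differences Δ_i = -9, 2, -5, 8, the continuity of p' gives the tridiagonal system
  1·M_0 + 4·M_1 + 1·M_2 = 6(Δ_1 - Δ_0) = 66
  1·M_1 + 4·M_2 + 1·M_3 = 6(Δ_2 - Δ_1) = -42
  1·M_2 + 4·M_3 + 1·M_4 = 6(Δ_3 - Δ_2) = 78
Natural end conditions: M_0 = M_4 = 0.
Solving: M_0 = 0, M_1 = 309/14, M_2 = -156/7, M_3 = 351/14, M_4 = 0.
On [1, 2], p(x) = 1 - 7/4·(x - 1) - 78/7·(x - 1)² + 221/28·(x - 1)³.
With (x - 1) = 3/4: p(7/4) = -5825/1792.

-3.2506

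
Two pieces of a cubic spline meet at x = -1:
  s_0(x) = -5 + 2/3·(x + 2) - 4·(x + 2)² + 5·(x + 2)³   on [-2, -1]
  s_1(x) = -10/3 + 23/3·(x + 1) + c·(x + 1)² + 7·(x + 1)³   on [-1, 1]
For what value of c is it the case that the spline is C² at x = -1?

s_0''(x) = -8 + 30·(x + 2), so s_0''(-1) = 22. On the right, s_1''(-1) = 2c, so c = 11.

11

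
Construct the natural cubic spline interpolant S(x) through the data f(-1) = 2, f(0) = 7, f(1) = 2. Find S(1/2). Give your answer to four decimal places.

5.4375

Put σ_i = S'' at the i-th knot. Here h = (1, 1) and Δ = (5, -5), so the interior equations h_(i-1)·σ_(i-1) + 2(h_(i-1)+h_i)·σ_i + h_i·σ_(i+1) = 6(Δ_i − Δ_(i-1)) read
  1·σ_0 + 4·σ_1 + 1·σ_2 = 6(Δ_1 - Δ_0) = -60
Natural end conditions: σ_0 = σ_2 = 0.
Hence σ_0 = 0, σ_1 = -15, σ_2 = 0.
On [0, 1], S(x) = 7 + 0·x - 15/2·x² + 5/2·x³.
With x = 1/2: S(1/2) = 87/16.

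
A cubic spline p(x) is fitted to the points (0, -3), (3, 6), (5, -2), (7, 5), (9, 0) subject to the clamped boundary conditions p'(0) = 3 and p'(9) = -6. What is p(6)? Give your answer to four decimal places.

Let M_i = p''(x_i). Step sizes h_i = 3, 2, 2, 2; slopes of the chords Δ_i = (y_(i+1) - y_i)/h_i = 3, -4, 7/2, -5/2.
  3·M_0 + 10·M_1 + 2·M_2 = 6(Δ_1 - Δ_0) = -42
  2·M_1 + 8·M_2 + 2·M_3 = 6(Δ_2 - Δ_1) = 45
  2·M_2 + 8·M_3 + 2·M_4 = 6(Δ_3 - Δ_2) = -36
Clamped end conditions give two more equations: 2h_0·M_0 + h_0·M_1 = 6(Δ_0 - p'(0)) = 0 and h_3·M_3 + 2h_3·M_4 = 6(p'(9) - Δ_3) = -21.
Solving: M_0 = 81/23, M_1 = -162/23, M_2 = 411/46, M_3 = -285/46, M_4 = -99/46.
On [5, 7], p(x) = -2 - 9/23·(x - 5) + 411/92·(x - 5)² - 29/23·(x - 5)³.
With (x - 5) = 1: p(6) = 75/92.

0.8152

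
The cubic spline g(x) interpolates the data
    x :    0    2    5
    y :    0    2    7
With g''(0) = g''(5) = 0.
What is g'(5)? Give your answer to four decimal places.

Let m_i = g''(x_i). Step sizes h_i = 2, 3; slopes of the chords Δ_i = (y_(i+1) - y_i)/h_i = 1, 5/3.
  2·m_0 + 10·m_1 + 3·m_2 = 6(Δ_1 - Δ_0) = 4
Natural end conditions: m_0 = m_2 = 0.
Forward elimination and back-substitution give m_0 = 0, m_1 = 2/5, m_2 = 0.
On [2, 5], g'(x) = b_1 + 2c_1·(x - 2) + 3d_1·(x - 2)² with b_1 = Δ_1 - h_1(2m_1 + m_2)/6 = 19/15, c_1 = m_1/2 = 1/5, d_1 = (m_2 - m_1)/(6h_1) = -1/45. So g'(5) = 28/15.

1.8667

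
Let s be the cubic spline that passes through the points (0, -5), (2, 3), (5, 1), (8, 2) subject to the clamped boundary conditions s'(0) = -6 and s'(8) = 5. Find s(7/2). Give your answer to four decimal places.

5.1776

Put M_i = s'' at the i-th knot. Here h = (2, 3, 3) and Δ = (4, -2/3, 1/3), so the interior equations h_(i-1)·M_(i-1) + 2(h_(i-1)+h_i)·M_i + h_i·M_(i+1) = 6(Δ_i − Δ_(i-1)) read
  2·M_0 + 10·M_1 + 3·M_2 = 6(Δ_1 - Δ_0) = -28
  3·M_1 + 12·M_2 + 3·M_3 = 6(Δ_2 - Δ_1) = 6
Clamped end conditions give two more equations: 2h_0·M_0 + h_0·M_1 = 6(Δ_0 - s'(0)) = 60 and h_2·M_2 + 2h_2·M_3 = 6(s'(8) - Δ_2) = 28.
Hence M_0 = 350/19, M_1 = -130/19, M_2 = 68/57, M_3 = 232/57.
On [2, 5], s(t) = 3 + 106/19·(t - 2) - 65/19·(t - 2)² + 229/513·(t - 2)³.
With (t - 2) = 3/2: s(7/2) = 787/152.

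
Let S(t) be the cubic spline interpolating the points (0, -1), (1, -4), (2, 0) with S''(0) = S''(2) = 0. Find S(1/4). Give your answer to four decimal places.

Write M_i for S''(x_i). With h_i = 1, 1 and divided differences Δ_i = -3, 4, the continuity of S' gives the tridiagonal system
  1·M_0 + 4·M_1 + 1·M_2 = 6(Δ_1 - Δ_0) = 42
Natural end conditions: M_0 = M_2 = 0.
Hence M_0 = 0, M_1 = 21/2, M_2 = 0.
On [0, 1], S(t) = -1 - 19/4·t + 0·t² + 7/4·t³.
With t = 1/4: S(1/4) = -553/256.

-2.1602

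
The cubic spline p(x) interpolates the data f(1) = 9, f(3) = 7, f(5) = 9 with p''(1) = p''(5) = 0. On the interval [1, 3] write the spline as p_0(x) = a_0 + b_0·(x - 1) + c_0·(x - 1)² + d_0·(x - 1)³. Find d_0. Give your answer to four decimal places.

With σ_i denoting the second derivative at x_i, h_i = 2, 2, and Δ_i = (y_(i+1) − y_i)/h_i = -1, 1:
  2·σ_0 + 8·σ_1 + 2·σ_2 = 6(Δ_1 - Δ_0) = 12
Natural end conditions: σ_0 = σ_2 = 0.
Solving the tridiagonal system: σ_0 = 0, σ_1 = 3/2, σ_2 = 0.
On [1, 3], with p_0(x) = a_0 + b_0·(x - 1) + c_0·(x - 1)² + d_0·(x - 1)³: c_0 = σ_0/2 = 0, d_0 = (σ_1 - σ_0)/(6h_0) = 1/8, b_0 = Δ_0 - h_0(2σ_0 + σ_1)/6 = -3/2.

0.1250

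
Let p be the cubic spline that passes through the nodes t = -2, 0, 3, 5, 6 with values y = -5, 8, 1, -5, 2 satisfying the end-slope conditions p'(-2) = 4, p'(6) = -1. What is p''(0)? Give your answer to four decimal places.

Put σ_i = p'' at the i-th knot. Here h = (2, 3, 2, 1) and Δ = (13/2, -7/3, -3, 7), so the interior equations h_(i-1)·σ_(i-1) + 2(h_(i-1)+h_i)·σ_i + h_i·σ_(i+1) = 6(Δ_i − Δ_(i-1)) read
  2·σ_0 + 10·σ_1 + 3·σ_2 = 6(Δ_1 - Δ_0) = -53
  3·σ_1 + 10·σ_2 + 2·σ_3 = 6(Δ_2 - Δ_1) = -4
  2·σ_2 + 6·σ_3 + 1·σ_4 = 6(Δ_3 - Δ_2) = 60
Clamped end conditions give two more equations: 2h_0·σ_0 + h_0·σ_1 = 6(Δ_0 - p'(-2)) = 15 and h_3·σ_3 + 2h_3·σ_4 = 6(p'(6) - Δ_3) = -48.
Solving the tridiagonal system: σ_0 = 191/28, σ_1 = -43/7, σ_2 = -73/42, σ_3 = 334/21, σ_4 = -671/21.

-6.1429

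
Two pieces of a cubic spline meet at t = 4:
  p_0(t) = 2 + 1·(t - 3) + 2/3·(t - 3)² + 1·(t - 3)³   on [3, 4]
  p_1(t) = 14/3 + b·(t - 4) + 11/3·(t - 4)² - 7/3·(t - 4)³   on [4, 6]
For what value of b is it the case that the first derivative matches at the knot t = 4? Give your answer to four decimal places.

5.3333

p_0'(t) = 1 + 4/3·(t - 3) + 3·(t - 3)², so p_0'(4) = 16/3. On the right, p_1'(4) = b, so b = 16/3.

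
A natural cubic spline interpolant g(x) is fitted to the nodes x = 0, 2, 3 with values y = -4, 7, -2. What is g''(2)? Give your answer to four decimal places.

With σ_i denoting the second derivative at x_i, h_i = 2, 1, and Δ_i = (y_(i+1) − y_i)/h_i = 11/2, -9:
  2·σ_0 + 6·σ_1 + 1·σ_2 = 6(Δ_1 - Δ_0) = -87
Natural end conditions: σ_0 = σ_2 = 0.
Hence σ_0 = 0, σ_1 = -29/2, σ_2 = 0.

-14.5000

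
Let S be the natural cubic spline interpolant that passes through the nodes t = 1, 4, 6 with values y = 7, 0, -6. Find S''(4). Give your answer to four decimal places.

Put M_i = S'' at the i-th knot. Here h = (3, 2) and Δ = (-7/3, -3), so the interior equations h_(i-1)·M_(i-1) + 2(h_(i-1)+h_i)·M_i + h_i·M_(i+1) = 6(Δ_i − Δ_(i-1)) read
  3·M_0 + 10·M_1 + 2·M_2 = 6(Δ_1 - Δ_0) = -4
Natural end conditions: M_0 = M_2 = 0.
Forward elimination and back-substitution give M_0 = 0, M_1 = -2/5, M_2 = 0.

-0.4000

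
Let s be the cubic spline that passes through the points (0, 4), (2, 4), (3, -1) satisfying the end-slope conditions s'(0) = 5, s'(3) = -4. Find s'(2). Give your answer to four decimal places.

-4.5000

Put σ_i = s'' at the i-th knot. Here h = (2, 1) and Δ = (0, -5), so the interior equations h_(i-1)·σ_(i-1) + 2(h_(i-1)+h_i)·σ_i + h_i·σ_(i+1) = 6(Δ_i − Δ_(i-1)) read
  2·σ_0 + 6·σ_1 + 1·σ_2 = 6(Δ_1 - Δ_0) = -30
Clamped end conditions give two more equations: 2h_0·σ_0 + h_0·σ_1 = 6(Δ_0 - s'(0)) = -30 and h_1·σ_1 + 2h_1·σ_2 = 6(s'(3) - Δ_1) = 6.
Hence σ_0 = -11/2, σ_1 = -4, σ_2 = 5.
On [2, 3], s'(x) = b_1 + 2c_1·(x - 2) + 3d_1·(x - 2)² with b_1 = Δ_1 - h_1(2σ_1 + σ_2)/6 = -9/2, c_1 = σ_1/2 = -2, d_1 = (σ_2 - σ_1)/(6h_1) = 3/2. So s'(2) = -9/2.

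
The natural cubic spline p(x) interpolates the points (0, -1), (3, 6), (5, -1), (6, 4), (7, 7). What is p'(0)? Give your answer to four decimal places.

5.2235

With M_i denoting the second derivative at x_i, h_i = 3, 2, 1, 1, and Δ_i = (y_(i+1) − y_i)/h_i = 7/3, -7/2, 5, 3:
  3·M_0 + 10·M_1 + 2·M_2 = 6(Δ_1 - Δ_0) = -35
  2·M_1 + 6·M_2 + 1·M_3 = 6(Δ_2 - Δ_1) = 51
  1·M_2 + 4·M_3 + 1·M_4 = 6(Δ_3 - Δ_2) = -12
Natural end conditions: M_0 = M_4 = 0.
Solving: M_0 = 0, M_1 = -1237/214, M_2 = 1220/107, M_3 = -626/107, M_4 = 0.
On [0, 3], p'(x) = b_0 + 2c_0·x + 3d_0·x² with b_0 = Δ_0 - h_0(2M_0 + M_1)/6 = 6707/1284, c_0 = M_0/2 = 0, d_0 = (M_1 - M_0)/(6h_0) = -1237/3852. So p'(0) = 6707/1284.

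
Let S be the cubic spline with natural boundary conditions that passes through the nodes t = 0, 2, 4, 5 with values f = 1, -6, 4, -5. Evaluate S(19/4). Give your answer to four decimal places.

-2.0629

Put M_i = S'' at the i-th knot. Here h = (2, 2, 1) and Δ = (-7/2, 5, -9), so the interior equations h_(i-1)·M_(i-1) + 2(h_(i-1)+h_i)·M_i + h_i·M_(i+1) = 6(Δ_i − Δ_(i-1)) read
  2·M_0 + 8·M_1 + 2·M_2 = 6(Δ_1 - Δ_0) = 51
  2·M_1 + 6·M_2 + 1·M_3 = 6(Δ_2 - Δ_1) = -84
Natural end conditions: M_0 = M_3 = 0.
Hence M_0 = 0, M_1 = 237/22, M_2 = -387/22, M_3 = 0.
On [4, 5], S(t) = 4 - 69/22·(t - 4) - 387/44·(t - 4)² + 129/44·(t - 4)³.
With (t - 4) = 3/4: S(19/4) = -5809/2816.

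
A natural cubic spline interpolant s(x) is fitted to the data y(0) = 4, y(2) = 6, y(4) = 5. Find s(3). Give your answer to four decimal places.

With M_i denoting the second derivative at x_i, h_i = 2, 2, and Δ_i = (y_(i+1) − y_i)/h_i = 1, -1/2:
  2·M_0 + 8·M_1 + 2·M_2 = 6(Δ_1 - Δ_0) = -9
Natural end conditions: M_0 = M_2 = 0.
Hence M_0 = 0, M_1 = -9/8, M_2 = 0.
On [2, 4], s(x) = 6 + 1/4·(x - 2) - 9/16·(x - 2)² + 3/32·(x - 2)³.
With (x - 2) = 1: s(3) = 185/32.

5.7813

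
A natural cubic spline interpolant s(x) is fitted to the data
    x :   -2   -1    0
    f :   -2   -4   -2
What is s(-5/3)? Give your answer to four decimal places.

With M_i denoting the second derivative at x_i, h_i = 1, 1, and Δ_i = (y_(i+1) − y_i)/h_i = -2, 2:
  1·M_0 + 4·M_1 + 1·M_2 = 6(Δ_1 - Δ_0) = 24
Natural end conditions: M_0 = M_2 = 0.
Forward elimination and back-substitution give M_0 = 0, M_1 = 6, M_2 = 0.
On [-2, -1], s(x) = -2 - 3·(x + 2) + 0·(x + 2)² + 1·(x + 2)³.
With (x + 2) = 1/3: s(-5/3) = -80/27.

-2.9630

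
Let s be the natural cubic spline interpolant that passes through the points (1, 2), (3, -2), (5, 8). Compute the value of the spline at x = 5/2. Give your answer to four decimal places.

Put M_i = s'' at the i-th knot. Here h = (2, 2) and Δ = (-2, 5), so the interior equations h_(i-1)·M_(i-1) + 2(h_(i-1)+h_i)·M_i + h_i·M_(i+1) = 6(Δ_i − Δ_(i-1)) read
  2·M_0 + 8·M_1 + 2·M_2 = 6(Δ_1 - Δ_0) = 42
Natural end conditions: M_0 = M_2 = 0.
Solving: M_0 = 0, M_1 = 21/4, M_2 = 0.
On [1, 3], s(x) = 2 - 15/4·(x - 1) + 0·(x - 1)² + 7/16·(x - 1)³.
With (x - 1) = 3/2: s(5/2) = -275/128.

-2.1484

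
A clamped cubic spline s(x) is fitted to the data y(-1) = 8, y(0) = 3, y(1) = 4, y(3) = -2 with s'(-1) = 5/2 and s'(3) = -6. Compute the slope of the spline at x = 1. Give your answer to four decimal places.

1.8636

Write σ_i for s''(x_i). With h_i = 1, 1, 2 and divided differences Δ_i = -5, 1, -3, the continuity of s' gives the tridiagonal system
  1·σ_0 + 4·σ_1 + 1·σ_2 = 6(Δ_1 - Δ_0) = 36
  1·σ_1 + 6·σ_2 + 2·σ_3 = 6(Δ_2 - Δ_1) = -24
Clamped end conditions give two more equations: 2h_0·σ_0 + h_0·σ_1 = 6(Δ_0 - s'(-1)) = -45 and h_2·σ_2 + 2h_2·σ_3 = 6(s'(3) - Δ_2) = -18.
Forward elimination and back-substitution give σ_0 = -350/11, σ_1 = 205/11, σ_2 = -74/11, σ_3 = -25/22.
On [1, 3], s'(x) = b_2 + 2c_2·(x - 1) + 3d_2·(x - 1)² with b_2 = Δ_2 - h_2(2σ_2 + σ_3)/6 = 41/22, c_2 = σ_2/2 = -37/11, d_2 = (σ_3 - σ_2)/(6h_2) = 41/88. So s'(1) = 41/22.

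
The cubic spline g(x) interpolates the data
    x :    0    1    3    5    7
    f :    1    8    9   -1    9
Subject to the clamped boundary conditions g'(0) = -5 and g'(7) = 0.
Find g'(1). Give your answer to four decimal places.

With m_i denoting the second derivative at x_i, h_i = 1, 2, 2, 2, and Δ_i = (y_(i+1) − y_i)/h_i = 7, 1/2, -5, 5:
  1·m_0 + 6·m_1 + 2·m_2 = 6(Δ_1 - Δ_0) = -39
  2·m_1 + 8·m_2 + 2·m_3 = 6(Δ_2 - Δ_1) = -33
  2·m_2 + 8·m_3 + 2·m_4 = 6(Δ_3 - Δ_2) = 60
Clamped end conditions give two more equations: 2h_0·m_0 + h_0·m_1 = 6(Δ_0 - g'(0)) = 72 and h_3·m_3 + 2h_3·m_4 = 6(g'(7) - Δ_3) = -30.
Hence m_0 = 3619/86, m_1 = -523/43, m_2 = -697/172, m_3 = 1021/86, m_4 = -2311/172.
On [1, 3], g'(x) = b_1 + 2c_1·(x - 1) + 3d_1·(x - 1)² with b_1 = Δ_1 - h_1(2m_1 + m_2)/6 = 1713/172, c_1 = m_1/2 = -523/86, d_1 = (m_2 - m_1)/(6h_1) = 465/688. So g'(1) = 1713/172.

9.9593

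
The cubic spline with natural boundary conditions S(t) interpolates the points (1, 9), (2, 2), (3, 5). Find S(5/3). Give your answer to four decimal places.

With M_i denoting the second derivative at x_i, h_i = 1, 1, and Δ_i = (y_(i+1) − y_i)/h_i = -7, 3:
  1·M_0 + 4·M_1 + 1·M_2 = 6(Δ_1 - Δ_0) = 60
Natural end conditions: M_0 = M_2 = 0.
Solving the tridiagonal system: M_0 = 0, M_1 = 15, M_2 = 0.
On [1, 2], S(t) = 9 - 19/2·(t - 1) + 0·(t - 1)² + 5/2·(t - 1)³.
With (t - 1) = 2/3: S(5/3) = 92/27.

3.4074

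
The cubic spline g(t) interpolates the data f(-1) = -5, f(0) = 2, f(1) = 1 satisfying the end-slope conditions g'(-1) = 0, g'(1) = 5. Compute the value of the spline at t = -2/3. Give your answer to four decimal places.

With M_i denoting the second derivative at x_i, h_i = 1, 1, and Δ_i = (y_(i+1) − y_i)/h_i = 7, -1:
  1·M_0 + 4·M_1 + 1·M_2 = 6(Δ_1 - Δ_0) = -48
Clamped end conditions give two more equations: 2h_0·M_0 + h_0·M_1 = 6(Δ_0 - g'(-1)) = 42 and h_1·M_1 + 2h_1·M_2 = 6(g'(1) - Δ_1) = 36.
Hence M_0 = 71/2, M_1 = -29, M_2 = 65/2.
On [-1, 0], g(t) = -5 + 0·(t + 1) + 71/4·(t + 1)² - 43/4·(t + 1)³.
With (t + 1) = 1/3: g(-2/3) = -185/54.

-3.4259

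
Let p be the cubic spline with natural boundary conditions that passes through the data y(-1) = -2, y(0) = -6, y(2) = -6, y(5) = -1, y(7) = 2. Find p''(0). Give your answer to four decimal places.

3.9091

Let M_i = p''(x_i). Step sizes h_i = 1, 2, 3, 2; slopes of the chords Δ_i = (y_(i+1) - y_i)/h_i = -4, 0, 5/3, 3/2.
  1·M_0 + 6·M_1 + 2·M_2 = 6(Δ_1 - Δ_0) = 24
  2·M_1 + 10·M_2 + 3·M_3 = 6(Δ_2 - Δ_1) = 10
  3·M_2 + 10·M_3 + 2·M_4 = 6(Δ_3 - Δ_2) = -1
Natural end conditions: M_0 = M_4 = 0.
Forward elimination and back-substitution give M_0 = 0, M_1 = 43/11, M_2 = 3/11, M_3 = -2/11, M_4 = 0.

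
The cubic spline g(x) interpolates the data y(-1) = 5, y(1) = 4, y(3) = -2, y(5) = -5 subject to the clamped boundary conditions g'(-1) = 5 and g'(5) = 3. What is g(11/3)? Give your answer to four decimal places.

Let σ_i = g''(x_i). Step sizes h_i = 2, 2, 2; slopes of the chords Δ_i = (y_(i+1) - y_i)/h_i = -1/2, -3, -3/2.
  2·σ_0 + 8·σ_1 + 2·σ_2 = 6(Δ_1 - Δ_0) = -15
  2·σ_1 + 8·σ_2 + 2·σ_3 = 6(Δ_2 - Δ_1) = 9
Clamped end conditions give two more equations: 2h_0·σ_0 + h_0·σ_1 = 6(Δ_0 - g'(-1)) = -33 and h_2·σ_2 + 2h_2·σ_3 = 6(g'(5) - Δ_2) = 27.
Hence σ_0 = -127/15, σ_1 = 13/30, σ_2 = -23/30, σ_3 = 107/15.
On [3, 5], g(x) = -2 - 101/30·(x - 3) - 23/60·(x - 3)² + 79/120·(x - 3)³.
With (x - 3) = 2/3: g(11/3) = -1709/405.

-4.2198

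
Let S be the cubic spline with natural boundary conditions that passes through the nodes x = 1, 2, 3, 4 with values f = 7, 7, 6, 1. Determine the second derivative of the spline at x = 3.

Let σ_i = S''(x_i). Step sizes h_i = 1, 1, 1; slopes of the chords Δ_i = (y_(i+1) - y_i)/h_i = 0, -1, -5.
  1·σ_0 + 4·σ_1 + 1·σ_2 = 6(Δ_1 - Δ_0) = -6
  1·σ_1 + 4·σ_2 + 1·σ_3 = 6(Δ_2 - Δ_1) = -24
Natural end conditions: σ_0 = σ_3 = 0.
Solving the tridiagonal system: σ_0 = 0, σ_1 = 0, σ_2 = -6, σ_3 = 0.

-6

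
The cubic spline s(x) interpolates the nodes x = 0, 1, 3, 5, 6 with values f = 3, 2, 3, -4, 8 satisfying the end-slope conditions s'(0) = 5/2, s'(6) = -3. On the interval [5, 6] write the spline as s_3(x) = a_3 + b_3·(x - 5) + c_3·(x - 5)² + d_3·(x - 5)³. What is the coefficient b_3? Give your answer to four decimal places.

12.0985

Write σ_i for s''(x_i). With h_i = 1, 2, 2, 1 and divided differences Δ_i = -1, 1/2, -7/2, 12, the continuity of s' gives the tridiagonal system
  1·σ_0 + 6·σ_1 + 2·σ_2 = 6(Δ_1 - Δ_0) = 9
  2·σ_1 + 8·σ_2 + 2·σ_3 = 6(Δ_2 - Δ_1) = -24
  2·σ_2 + 6·σ_3 + 1·σ_4 = 6(Δ_3 - Δ_2) = 93
Clamped end conditions give two more equations: 2h_0·σ_0 + h_0·σ_1 = 6(Δ_0 - s'(0)) = -21 and h_3·σ_3 + 2h_3·σ_4 = 6(s'(6) - Δ_3) = -90.
Hence σ_0 = -959/66, σ_1 = 266/33, σ_2 = -149/12, σ_3 = 977/33, σ_4 = -3947/66.
On [5, 6], with s_3(x) = a_3 + b_3·(x - 5) + c_3·(x - 5)² + d_3·(x - 5)³: c_3 = σ_3/2 = 977/66, d_3 = (σ_4 - σ_3)/(6h_3) = -1967/132, b_3 = Δ_3 - h_3(2σ_3 + σ_4)/6 = 1597/132.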